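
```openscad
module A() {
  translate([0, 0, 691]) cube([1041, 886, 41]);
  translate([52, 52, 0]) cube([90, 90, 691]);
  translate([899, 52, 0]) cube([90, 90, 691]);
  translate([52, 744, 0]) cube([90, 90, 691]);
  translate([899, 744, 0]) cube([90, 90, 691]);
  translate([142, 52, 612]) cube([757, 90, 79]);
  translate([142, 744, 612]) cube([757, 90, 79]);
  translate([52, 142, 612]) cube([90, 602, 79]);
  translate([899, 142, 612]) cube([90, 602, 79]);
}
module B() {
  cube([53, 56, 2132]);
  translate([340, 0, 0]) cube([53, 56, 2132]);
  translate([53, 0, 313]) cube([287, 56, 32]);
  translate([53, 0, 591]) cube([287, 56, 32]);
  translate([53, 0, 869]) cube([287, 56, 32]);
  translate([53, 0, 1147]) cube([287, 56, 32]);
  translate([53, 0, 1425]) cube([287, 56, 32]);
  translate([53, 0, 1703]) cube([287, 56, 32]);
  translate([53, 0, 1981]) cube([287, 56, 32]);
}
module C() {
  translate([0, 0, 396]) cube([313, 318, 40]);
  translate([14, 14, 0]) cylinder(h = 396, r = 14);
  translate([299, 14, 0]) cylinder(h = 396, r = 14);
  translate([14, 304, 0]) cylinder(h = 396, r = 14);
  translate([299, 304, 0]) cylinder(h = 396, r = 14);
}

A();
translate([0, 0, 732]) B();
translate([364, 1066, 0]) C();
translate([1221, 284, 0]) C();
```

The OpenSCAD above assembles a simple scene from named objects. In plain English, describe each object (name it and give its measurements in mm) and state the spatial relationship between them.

A is a table: top 1041 mm (x) × 886 mm (y), 41 mm thick, upper face at z = 732 mm, on four 90×90 mm square legs, each inset 52 mm from the nearest pair of top edges, running from z = 0 to the bottom of the top. Four apron rails, 90 mm thick and 79 mm tall, run between adjacent legs with their top edges flush with the underside of the top and their outer faces flush with the legs' outer faces.

B is a straight ladder. Two 53×56 mm vertical rails, 2132 mm tall, stand 393 mm apart (outside-to-outside) with their front faces coplanar on the −y side. 7 rungs, each 56 mm deep and 32 mm tall, span between the inner faces of the rails, front faces flush with the rails. The lowest rung's underside is at z = 313 mm and rungs are spaced 278 mm apart (underside to underside).

C is a four-legged stool. The seat is a 313×318×40 mm slab whose top surface is at z = 436 mm; four round legs, each 28 mm in diameter, run from the floor (z = 0) to the underside of the seat, each leg's axis is inset half a diameter from the nearest pair of seat edges (so the leg's bounding box is flush with the corner).

The ladder is on top of the table. Two stools sit around the table at the +y, +x sides.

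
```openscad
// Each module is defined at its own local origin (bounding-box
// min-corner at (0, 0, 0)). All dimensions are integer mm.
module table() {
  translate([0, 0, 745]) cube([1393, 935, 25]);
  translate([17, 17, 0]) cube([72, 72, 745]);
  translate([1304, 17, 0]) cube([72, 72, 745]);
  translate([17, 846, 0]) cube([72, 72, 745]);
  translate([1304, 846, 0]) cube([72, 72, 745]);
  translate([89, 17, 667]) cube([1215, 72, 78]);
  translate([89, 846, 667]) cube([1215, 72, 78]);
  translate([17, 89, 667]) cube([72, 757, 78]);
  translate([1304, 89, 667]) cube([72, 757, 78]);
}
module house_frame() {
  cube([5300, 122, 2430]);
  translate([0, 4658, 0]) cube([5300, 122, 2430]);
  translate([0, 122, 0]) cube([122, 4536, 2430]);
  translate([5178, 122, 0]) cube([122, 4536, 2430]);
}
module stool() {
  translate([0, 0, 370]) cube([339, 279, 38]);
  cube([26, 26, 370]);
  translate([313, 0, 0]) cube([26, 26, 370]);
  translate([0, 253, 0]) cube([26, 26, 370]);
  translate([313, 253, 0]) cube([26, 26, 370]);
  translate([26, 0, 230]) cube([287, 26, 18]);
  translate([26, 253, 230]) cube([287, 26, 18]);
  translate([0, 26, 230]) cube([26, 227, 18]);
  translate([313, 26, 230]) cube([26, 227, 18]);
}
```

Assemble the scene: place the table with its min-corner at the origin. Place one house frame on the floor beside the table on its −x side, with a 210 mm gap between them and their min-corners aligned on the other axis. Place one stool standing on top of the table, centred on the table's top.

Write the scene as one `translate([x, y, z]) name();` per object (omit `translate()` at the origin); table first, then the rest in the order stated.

table();
translate([-5510, 0, 0]) house_frame();
translate([527, 328, 770]) stool();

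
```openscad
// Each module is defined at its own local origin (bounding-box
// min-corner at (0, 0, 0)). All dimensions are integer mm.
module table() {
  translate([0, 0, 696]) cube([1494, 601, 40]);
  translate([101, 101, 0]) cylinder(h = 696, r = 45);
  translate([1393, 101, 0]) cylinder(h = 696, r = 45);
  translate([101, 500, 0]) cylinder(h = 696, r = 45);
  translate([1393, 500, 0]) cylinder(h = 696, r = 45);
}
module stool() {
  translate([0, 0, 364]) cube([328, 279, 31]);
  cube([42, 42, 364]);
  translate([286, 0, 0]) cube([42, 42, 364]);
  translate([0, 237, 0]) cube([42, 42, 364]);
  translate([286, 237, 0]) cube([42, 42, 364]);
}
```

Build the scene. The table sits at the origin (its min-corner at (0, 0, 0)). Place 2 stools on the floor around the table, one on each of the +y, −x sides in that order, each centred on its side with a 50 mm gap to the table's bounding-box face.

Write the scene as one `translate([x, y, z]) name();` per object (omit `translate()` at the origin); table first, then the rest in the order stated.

table();
translate([583, 651, 0]) stool();
translate([-378, 161, 0]) stool();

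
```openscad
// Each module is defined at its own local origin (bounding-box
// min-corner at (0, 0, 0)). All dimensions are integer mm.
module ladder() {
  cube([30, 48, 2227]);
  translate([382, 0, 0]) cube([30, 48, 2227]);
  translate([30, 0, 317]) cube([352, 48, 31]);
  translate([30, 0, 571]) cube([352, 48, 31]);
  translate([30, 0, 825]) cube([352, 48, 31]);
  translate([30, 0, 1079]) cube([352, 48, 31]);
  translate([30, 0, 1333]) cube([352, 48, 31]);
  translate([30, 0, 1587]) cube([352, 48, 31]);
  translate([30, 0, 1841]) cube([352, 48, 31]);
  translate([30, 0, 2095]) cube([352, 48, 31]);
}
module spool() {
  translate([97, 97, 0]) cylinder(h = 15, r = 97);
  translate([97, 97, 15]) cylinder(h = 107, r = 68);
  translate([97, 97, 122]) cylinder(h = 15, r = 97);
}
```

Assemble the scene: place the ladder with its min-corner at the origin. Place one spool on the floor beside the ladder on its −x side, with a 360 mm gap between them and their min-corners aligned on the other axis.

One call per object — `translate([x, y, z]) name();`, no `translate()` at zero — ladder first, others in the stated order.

ladder();
translate([-554, 0, 0]) spool();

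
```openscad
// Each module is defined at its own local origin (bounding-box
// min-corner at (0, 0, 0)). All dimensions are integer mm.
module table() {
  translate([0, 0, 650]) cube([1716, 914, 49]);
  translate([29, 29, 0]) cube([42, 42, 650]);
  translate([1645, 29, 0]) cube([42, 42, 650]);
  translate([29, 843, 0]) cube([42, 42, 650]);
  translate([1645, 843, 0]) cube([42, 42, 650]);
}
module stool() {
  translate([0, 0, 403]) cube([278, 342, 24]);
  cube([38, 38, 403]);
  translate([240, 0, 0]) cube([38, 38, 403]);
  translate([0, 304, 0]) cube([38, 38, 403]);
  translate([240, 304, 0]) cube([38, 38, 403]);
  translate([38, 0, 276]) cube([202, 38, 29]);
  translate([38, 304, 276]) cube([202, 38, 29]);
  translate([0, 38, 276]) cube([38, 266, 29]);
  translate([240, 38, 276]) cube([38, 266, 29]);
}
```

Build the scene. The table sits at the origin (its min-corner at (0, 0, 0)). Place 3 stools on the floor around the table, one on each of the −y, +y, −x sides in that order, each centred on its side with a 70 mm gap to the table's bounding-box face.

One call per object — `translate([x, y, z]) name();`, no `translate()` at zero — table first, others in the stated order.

table();
translate([719, -412, 0]) stool();
translate([719, 984, 0]) stool();
translate([-348, 286, 0]) stool();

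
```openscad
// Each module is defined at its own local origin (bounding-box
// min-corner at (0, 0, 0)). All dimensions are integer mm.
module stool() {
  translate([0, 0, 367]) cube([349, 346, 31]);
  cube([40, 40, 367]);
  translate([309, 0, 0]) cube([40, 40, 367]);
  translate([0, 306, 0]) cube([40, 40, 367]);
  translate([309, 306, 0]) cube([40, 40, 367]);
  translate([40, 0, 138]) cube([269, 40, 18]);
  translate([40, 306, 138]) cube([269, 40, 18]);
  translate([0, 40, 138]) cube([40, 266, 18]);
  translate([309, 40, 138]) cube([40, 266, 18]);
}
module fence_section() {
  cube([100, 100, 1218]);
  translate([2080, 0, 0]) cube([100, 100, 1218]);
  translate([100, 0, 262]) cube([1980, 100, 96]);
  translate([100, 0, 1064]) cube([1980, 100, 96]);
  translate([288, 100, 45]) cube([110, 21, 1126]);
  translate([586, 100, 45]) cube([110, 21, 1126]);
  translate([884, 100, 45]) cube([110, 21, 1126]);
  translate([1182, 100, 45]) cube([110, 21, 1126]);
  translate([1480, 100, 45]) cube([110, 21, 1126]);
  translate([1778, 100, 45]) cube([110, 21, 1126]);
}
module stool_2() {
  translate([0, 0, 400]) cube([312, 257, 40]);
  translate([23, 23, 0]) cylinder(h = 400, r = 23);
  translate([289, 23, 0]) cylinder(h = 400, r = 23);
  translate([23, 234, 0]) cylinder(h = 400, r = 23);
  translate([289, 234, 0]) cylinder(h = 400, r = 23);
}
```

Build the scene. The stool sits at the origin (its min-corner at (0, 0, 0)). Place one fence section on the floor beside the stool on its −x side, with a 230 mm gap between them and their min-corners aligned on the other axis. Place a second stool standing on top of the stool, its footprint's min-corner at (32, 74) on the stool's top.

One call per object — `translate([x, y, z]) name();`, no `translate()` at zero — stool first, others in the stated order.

stool();
translate([-2410, 0, 0]) fence_section();
translate([32, 74, 398]) stool_2();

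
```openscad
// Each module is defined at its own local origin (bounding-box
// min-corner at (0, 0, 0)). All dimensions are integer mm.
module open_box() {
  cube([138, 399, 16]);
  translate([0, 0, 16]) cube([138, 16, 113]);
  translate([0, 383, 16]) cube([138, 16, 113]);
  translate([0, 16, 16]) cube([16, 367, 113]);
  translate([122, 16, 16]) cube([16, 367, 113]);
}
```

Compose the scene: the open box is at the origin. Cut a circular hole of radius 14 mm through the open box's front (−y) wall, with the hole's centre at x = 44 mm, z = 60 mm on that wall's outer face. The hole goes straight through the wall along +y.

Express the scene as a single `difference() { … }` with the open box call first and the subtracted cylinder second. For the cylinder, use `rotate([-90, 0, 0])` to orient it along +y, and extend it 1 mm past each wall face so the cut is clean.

difference() {
  open_box();
  translate([44, -1, 60]) rotate([-90, 0, 0]) cylinder(h = 18, r = 14);
}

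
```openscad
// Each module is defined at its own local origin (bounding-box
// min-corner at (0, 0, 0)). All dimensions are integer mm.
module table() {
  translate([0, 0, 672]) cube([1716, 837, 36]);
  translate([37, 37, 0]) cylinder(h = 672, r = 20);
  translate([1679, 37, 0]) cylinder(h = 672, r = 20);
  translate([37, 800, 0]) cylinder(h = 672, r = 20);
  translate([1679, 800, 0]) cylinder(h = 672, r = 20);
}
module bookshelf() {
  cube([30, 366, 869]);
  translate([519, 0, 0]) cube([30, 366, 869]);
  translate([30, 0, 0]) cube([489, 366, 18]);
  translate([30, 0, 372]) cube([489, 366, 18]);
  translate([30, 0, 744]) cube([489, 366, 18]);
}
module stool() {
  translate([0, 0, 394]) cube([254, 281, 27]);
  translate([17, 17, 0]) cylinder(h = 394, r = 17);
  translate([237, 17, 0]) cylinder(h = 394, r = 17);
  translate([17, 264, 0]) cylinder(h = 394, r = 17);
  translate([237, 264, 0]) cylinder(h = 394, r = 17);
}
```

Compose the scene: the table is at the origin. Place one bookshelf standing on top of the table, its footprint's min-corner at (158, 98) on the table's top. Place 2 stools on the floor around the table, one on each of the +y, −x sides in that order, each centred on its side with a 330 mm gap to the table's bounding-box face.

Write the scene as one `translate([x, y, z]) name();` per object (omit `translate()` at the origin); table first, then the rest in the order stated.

table();
translate([158, 98, 708]) bookshelf();
translate([731, 1167, 0]) stool();
translate([-584, 278, 0]) stool();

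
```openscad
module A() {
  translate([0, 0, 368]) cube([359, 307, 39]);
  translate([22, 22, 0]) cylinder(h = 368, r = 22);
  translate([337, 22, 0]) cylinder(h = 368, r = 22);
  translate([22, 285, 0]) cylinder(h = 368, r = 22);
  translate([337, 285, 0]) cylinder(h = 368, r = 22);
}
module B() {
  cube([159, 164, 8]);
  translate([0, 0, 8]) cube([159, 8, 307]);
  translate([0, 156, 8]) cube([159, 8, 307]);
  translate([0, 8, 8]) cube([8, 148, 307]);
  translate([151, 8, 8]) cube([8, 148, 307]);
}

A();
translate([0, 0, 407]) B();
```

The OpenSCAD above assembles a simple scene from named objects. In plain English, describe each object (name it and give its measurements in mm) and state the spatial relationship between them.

A is a simple wooden stool: a rectangular seat 359 mm (x) by 307 mm (y), 39 mm thick, top face at z = 407 mm, on four round legs, each 44 mm in diameter. The legs rest on z = 0, each leg's axis is inset half a diameter from the nearest pair of seat edges (so the leg's bounding box is flush with the corner).

B is an open-topped rectangular box: outside dimensions 159×164×315 mm, with a uniform wall and base thickness of 8 mm. The base is a full 159×164 slab on the floor; four walls sit on top of the base. The front and back walls (the −y and +y sides) span the full width; the two side walls fit between them.

The open box is on top of the stool.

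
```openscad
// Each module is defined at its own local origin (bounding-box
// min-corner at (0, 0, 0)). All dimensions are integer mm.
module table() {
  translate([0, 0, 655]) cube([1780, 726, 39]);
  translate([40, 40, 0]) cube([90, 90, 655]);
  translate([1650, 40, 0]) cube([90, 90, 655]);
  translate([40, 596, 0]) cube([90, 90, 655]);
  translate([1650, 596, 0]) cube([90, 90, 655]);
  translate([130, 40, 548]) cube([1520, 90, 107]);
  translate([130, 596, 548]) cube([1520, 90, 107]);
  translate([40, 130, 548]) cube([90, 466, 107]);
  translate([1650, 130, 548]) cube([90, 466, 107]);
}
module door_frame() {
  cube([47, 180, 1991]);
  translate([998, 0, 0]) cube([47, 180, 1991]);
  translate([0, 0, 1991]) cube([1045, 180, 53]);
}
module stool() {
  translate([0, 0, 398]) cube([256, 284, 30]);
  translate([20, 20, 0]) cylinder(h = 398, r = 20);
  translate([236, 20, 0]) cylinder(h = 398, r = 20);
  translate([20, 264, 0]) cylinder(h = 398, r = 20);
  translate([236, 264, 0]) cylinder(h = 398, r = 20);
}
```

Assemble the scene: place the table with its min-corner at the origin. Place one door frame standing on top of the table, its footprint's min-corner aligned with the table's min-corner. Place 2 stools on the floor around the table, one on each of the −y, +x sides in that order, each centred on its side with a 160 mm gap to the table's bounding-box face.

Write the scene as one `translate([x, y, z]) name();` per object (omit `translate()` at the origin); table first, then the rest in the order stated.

table();
translate([0, 0, 694]) door_frame();
translate([762, -444, 0]) stool();
translate([1940, 221, 0]) stool();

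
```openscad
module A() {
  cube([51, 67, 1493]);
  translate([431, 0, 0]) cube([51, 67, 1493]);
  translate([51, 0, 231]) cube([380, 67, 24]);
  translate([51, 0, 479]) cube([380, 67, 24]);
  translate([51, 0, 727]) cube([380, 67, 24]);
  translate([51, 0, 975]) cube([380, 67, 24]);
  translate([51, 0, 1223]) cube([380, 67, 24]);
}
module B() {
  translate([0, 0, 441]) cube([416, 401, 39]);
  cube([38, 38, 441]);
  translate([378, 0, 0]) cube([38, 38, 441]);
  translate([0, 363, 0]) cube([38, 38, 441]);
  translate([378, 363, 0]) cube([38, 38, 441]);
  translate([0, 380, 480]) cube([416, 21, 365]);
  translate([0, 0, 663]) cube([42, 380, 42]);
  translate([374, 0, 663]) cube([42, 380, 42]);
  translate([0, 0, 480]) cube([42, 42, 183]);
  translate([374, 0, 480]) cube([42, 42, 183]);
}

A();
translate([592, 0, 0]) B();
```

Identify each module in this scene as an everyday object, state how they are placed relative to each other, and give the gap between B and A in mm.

A is a ladder. B is a chair. The chair is on the floor beside the ladder on its +x side. The gap between the chair and the ladder is 110 mm.

The chair's nearest face is 110 mm from the ladder's +x face.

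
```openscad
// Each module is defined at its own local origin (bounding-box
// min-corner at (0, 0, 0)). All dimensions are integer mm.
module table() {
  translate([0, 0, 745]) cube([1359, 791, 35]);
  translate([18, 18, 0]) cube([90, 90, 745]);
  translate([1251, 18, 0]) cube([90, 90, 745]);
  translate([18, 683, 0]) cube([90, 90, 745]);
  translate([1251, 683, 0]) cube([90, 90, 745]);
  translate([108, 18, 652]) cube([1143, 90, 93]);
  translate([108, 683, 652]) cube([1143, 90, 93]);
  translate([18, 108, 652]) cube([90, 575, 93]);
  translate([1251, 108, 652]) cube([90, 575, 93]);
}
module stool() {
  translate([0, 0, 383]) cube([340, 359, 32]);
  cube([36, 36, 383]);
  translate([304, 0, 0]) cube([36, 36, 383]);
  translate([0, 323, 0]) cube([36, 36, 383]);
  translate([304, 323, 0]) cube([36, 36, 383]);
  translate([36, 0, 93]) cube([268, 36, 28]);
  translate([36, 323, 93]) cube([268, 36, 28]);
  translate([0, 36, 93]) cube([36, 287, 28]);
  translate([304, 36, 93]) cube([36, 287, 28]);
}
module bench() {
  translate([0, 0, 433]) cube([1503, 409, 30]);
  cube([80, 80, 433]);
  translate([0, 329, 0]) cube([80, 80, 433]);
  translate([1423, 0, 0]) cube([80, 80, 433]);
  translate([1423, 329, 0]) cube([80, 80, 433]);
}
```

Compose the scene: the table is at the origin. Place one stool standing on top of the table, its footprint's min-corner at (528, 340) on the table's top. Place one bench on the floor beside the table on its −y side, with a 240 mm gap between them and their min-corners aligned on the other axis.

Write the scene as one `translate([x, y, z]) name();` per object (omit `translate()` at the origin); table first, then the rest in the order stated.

table();
translate([528, 340, 780]) stool();
translate([0, -649, 0]) bench();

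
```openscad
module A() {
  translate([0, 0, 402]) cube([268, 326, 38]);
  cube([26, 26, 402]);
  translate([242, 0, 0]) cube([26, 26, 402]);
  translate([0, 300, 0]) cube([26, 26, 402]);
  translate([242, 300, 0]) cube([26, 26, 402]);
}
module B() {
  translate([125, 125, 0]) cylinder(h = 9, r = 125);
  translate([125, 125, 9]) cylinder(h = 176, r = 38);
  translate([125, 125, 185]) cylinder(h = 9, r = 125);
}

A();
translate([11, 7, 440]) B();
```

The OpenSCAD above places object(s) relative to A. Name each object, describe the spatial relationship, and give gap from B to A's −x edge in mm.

A is a stool. B is a spool. The spool is on top of the stool. The gap from the spool to the stool's −x edge is 11 mm.

The spool's min-x is at 11; the stool's min-x is 0; gap = 11 mm.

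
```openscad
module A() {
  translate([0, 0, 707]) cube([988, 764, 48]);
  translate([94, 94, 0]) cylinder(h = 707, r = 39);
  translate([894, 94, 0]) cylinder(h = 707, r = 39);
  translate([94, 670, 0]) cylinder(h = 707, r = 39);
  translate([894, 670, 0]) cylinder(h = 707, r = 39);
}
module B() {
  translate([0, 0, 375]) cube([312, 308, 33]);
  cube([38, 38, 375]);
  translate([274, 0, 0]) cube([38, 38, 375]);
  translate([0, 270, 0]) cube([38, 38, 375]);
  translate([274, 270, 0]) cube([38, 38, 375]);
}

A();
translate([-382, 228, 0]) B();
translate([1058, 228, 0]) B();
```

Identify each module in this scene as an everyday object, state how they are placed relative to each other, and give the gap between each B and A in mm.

A is a table. B is a stool. Two stools sit around the table at the −x, +x sides. The gap between each stool and the table is 70 mm.

Each stool's nearest face is 70 mm from the table's bounding box.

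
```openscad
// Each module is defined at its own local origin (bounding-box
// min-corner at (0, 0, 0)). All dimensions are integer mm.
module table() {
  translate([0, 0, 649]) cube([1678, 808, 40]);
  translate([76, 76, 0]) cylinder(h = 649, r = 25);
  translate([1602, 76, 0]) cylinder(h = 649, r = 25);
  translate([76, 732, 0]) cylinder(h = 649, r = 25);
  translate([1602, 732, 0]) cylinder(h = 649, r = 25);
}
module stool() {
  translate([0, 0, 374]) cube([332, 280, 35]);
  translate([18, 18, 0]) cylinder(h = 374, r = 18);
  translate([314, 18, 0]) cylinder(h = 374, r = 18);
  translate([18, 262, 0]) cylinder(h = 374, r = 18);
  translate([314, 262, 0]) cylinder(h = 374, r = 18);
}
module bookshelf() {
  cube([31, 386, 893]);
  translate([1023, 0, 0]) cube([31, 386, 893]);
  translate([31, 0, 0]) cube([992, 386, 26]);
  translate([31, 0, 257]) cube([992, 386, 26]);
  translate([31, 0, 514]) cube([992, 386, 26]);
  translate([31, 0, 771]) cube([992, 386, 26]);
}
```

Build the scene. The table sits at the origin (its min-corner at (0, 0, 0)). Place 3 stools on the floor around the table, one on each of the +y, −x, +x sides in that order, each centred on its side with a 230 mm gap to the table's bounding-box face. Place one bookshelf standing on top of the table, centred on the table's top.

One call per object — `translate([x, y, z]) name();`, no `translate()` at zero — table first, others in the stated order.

table();
translate([673, 1038, 0]) stool();
translate([-562, 264, 0]) stool();
translate([1908, 264, 0]) stool();
translate([312, 211, 689]) bookshelf();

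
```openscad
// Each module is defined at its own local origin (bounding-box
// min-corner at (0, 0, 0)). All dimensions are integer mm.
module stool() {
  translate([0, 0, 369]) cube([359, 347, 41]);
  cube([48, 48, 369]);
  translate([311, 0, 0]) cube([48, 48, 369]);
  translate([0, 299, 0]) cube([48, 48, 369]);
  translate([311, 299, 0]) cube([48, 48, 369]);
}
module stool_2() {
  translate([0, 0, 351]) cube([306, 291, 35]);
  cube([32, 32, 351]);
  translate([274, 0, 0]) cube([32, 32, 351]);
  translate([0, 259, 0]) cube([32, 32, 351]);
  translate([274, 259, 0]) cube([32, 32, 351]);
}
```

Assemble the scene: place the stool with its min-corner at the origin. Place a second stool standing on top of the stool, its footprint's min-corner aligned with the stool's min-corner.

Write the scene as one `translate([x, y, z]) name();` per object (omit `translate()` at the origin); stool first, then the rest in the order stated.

stool();
translate([0, 0, 410]) stool_2();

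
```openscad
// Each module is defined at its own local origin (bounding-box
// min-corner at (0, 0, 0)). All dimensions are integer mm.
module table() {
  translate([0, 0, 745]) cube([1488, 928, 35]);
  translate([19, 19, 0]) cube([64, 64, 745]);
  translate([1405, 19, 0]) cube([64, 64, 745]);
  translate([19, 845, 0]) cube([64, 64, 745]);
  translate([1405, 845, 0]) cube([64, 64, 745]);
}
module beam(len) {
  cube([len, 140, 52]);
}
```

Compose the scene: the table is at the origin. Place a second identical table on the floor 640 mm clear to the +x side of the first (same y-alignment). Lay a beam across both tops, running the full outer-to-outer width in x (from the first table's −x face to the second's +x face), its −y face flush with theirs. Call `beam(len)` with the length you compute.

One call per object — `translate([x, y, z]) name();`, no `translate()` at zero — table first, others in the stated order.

table();
translate([2128, 0, 0]) table();
translate([0, 0, 780]) beam(3616);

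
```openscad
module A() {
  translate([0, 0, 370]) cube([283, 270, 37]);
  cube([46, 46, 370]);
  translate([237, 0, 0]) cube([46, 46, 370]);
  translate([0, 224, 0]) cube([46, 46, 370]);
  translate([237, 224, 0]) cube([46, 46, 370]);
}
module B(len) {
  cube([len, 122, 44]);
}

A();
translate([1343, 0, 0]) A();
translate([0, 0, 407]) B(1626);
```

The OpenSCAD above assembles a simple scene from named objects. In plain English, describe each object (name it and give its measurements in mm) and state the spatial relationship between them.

A is a four-legged stool. The seat is a 283×270×37 mm slab whose top surface is at z = 407 mm; four square legs, each 46×46 mm in cross-section, run from the floor (z = 0) to the underside of the seat, each flush with a corner of the seat.

B is a rectangular beam 1626 mm long (x), 122 mm deep (y), 44 mm thick (z).

The beam spans the tops of two stools placed 1060 mm apart, resting at z = 407 mm.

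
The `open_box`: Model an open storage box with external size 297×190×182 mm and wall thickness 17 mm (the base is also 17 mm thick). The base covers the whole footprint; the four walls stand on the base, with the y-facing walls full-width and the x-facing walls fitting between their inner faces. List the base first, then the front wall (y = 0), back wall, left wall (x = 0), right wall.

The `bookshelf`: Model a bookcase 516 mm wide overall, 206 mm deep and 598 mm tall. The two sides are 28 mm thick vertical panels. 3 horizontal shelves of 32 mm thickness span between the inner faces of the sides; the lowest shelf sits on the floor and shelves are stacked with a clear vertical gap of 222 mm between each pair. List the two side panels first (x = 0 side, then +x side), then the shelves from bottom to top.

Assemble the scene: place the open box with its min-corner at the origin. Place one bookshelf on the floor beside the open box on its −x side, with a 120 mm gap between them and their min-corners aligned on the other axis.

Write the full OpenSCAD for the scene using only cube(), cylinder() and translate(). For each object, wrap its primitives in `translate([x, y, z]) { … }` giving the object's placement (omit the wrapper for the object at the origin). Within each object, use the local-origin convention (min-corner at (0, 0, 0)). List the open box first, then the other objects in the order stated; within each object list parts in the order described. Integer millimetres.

cube([297, 190, 17]);
translate([0, 0, 17]) cube([297, 17, 165]);
translate([0, 173, 17]) cube([297, 17, 165]);
translate([0, 17, 17]) cube([17, 156, 165]);
translate([280, 17, 17]) cube([17, 156, 165]);
translate([-636, 0, 0]) {
  cube([28, 206, 598]);
  translate([488, 0, 0]) cube([28, 206, 598]);
  translate([28, 0, 0]) cube([460, 206, 32]);
  translate([28, 0, 254]) cube([460, 206, 32]);
  translate([28, 0, 508]) cube([460, 206, 32]);
}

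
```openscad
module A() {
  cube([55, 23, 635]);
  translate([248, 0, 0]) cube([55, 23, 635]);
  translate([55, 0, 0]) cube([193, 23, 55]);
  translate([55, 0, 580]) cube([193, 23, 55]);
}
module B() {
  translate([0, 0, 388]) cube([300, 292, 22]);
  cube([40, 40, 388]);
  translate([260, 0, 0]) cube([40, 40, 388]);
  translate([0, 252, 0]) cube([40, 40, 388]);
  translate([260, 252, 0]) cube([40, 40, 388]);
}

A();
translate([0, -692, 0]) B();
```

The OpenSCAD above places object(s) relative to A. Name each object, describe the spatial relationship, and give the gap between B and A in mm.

The stool's nearest face is 400 mm from the picture frame's −y face.

A is a picture frame. B is a stool. The stool is on the floor beside the picture frame on its −y side. The gap between the stool and the picture frame is 400 mm.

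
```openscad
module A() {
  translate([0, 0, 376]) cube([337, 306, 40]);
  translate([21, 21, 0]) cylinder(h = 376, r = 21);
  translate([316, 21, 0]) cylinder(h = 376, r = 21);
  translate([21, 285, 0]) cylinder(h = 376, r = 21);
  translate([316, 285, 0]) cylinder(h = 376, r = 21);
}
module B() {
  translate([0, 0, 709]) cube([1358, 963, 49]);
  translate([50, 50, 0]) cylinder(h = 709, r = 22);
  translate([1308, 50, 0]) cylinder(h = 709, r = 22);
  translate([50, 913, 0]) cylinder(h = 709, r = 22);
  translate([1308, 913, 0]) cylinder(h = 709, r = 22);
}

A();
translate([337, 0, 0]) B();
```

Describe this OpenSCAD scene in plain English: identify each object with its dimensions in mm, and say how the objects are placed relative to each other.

A is a four-legged stool. The seat is a 337×306×40 mm slab whose top surface is at z = 416 mm; four round legs, each 42 mm in diameter, run from the floor (z = 0) to the underside of the seat, each leg's axis is inset half a diameter from the nearest pair of seat edges (so the leg's bounding box is flush with the corner).

B is a table: top 1358 mm (x) × 963 mm (y), 49 mm thick, upper face at z = 758 mm, on four round legs of 44 mm diameter, each leg's bounding box inset 28 mm from the nearest pair of top edges, running from z = 0 to the bottom of the top.

The table is against the stool's +x side, with their −y faces flush.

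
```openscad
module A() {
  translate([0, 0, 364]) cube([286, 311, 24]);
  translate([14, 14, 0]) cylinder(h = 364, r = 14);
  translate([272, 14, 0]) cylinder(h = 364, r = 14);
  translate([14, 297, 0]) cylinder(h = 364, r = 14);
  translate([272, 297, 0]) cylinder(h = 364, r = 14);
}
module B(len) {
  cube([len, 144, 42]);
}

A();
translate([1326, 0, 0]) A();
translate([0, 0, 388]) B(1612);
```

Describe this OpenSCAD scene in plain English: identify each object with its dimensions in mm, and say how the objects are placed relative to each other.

A is a four-legged stool. The seat is a 286×311×24 mm slab whose top surface is at z = 388 mm; four round legs, each 28 mm in diameter, run from the floor (z = 0) to the underside of the seat, each leg's axis is inset half a diameter from the nearest pair of seat edges (so the leg's bounding box is flush with the corner).

B is a rectangular beam 1612 mm long (x), 144 mm deep (y), 42 mm thick (z).

The beam spans the tops of two stools placed 1040 mm apart, resting at z = 388 mm.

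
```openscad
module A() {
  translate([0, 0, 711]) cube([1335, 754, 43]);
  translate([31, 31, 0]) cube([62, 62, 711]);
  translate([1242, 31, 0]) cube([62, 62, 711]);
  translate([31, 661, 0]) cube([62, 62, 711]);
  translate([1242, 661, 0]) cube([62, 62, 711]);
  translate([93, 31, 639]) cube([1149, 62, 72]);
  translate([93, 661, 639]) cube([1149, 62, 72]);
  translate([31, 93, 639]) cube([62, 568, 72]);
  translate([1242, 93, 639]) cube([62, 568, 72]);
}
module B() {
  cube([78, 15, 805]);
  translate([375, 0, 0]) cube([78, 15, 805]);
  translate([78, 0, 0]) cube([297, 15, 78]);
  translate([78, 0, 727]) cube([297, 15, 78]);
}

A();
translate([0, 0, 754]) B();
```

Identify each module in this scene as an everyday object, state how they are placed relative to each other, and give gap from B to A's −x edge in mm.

The picture frame's min-x is at 0; the table's min-x is 0; gap = 0 mm.

A is a table. B is a picture frame. The picture frame is on top of the table. The gap from the picture frame to the table's −x edge is 0 mm.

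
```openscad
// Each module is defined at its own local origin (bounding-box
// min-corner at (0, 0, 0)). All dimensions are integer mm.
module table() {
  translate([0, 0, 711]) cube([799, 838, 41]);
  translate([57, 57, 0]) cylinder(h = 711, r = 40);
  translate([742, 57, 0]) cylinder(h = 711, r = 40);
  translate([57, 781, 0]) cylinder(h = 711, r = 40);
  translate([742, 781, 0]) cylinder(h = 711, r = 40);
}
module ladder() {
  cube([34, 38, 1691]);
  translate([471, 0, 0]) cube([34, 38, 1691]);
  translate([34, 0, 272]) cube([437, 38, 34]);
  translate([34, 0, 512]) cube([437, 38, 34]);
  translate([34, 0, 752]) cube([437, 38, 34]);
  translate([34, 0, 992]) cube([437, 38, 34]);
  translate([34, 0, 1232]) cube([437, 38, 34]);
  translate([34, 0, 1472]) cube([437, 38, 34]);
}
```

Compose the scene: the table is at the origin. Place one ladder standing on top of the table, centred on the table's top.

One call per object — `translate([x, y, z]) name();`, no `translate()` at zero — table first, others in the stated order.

table();
translate([147, 400, 752]) ladder();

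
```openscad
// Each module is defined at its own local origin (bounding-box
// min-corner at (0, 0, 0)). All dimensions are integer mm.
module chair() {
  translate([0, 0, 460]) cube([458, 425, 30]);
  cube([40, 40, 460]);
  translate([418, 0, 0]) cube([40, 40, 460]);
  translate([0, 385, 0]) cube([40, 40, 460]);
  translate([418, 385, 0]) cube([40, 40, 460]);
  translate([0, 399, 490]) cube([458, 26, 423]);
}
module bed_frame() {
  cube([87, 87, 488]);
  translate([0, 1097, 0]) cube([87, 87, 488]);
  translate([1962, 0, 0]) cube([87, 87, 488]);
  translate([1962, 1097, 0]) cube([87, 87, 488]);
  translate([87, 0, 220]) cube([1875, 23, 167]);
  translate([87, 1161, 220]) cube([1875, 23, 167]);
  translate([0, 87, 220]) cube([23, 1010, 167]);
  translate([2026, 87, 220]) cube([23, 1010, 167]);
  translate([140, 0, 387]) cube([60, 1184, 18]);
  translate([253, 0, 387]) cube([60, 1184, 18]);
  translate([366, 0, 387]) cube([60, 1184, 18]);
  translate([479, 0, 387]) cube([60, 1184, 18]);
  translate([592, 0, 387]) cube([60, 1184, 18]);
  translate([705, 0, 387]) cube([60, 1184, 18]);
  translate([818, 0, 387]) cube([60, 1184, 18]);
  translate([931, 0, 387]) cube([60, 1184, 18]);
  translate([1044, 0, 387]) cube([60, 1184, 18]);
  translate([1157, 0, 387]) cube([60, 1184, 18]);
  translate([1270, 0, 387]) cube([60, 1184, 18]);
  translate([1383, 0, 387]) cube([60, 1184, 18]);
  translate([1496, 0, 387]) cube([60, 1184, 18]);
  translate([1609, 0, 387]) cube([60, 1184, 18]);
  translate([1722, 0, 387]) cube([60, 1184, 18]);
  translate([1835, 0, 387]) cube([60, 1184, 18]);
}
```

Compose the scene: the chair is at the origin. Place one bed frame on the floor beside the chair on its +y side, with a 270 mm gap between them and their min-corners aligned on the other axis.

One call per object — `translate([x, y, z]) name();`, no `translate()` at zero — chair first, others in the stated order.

chair();
translate([0, 695, 0]) bed_frame();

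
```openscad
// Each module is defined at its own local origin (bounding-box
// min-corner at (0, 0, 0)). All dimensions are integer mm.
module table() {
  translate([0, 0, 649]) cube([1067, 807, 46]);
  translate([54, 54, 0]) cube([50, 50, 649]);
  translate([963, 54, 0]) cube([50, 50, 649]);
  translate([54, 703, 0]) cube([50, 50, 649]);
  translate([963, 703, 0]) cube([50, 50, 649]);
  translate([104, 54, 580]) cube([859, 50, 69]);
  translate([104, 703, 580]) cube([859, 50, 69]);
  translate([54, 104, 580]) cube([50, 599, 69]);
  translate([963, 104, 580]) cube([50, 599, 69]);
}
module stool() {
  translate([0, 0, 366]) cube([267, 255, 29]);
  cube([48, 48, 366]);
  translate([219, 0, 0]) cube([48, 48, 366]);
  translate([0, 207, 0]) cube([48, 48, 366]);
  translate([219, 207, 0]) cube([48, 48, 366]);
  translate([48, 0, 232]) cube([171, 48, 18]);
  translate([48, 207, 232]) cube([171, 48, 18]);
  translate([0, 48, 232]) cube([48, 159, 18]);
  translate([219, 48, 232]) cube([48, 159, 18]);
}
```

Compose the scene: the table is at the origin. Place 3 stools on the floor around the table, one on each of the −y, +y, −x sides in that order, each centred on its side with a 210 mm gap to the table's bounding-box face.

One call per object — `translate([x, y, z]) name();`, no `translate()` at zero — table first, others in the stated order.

table();
translate([400, -465, 0]) stool();
translate([400, 1017, 0]) stool();
translate([-477, 276, 0]) stool();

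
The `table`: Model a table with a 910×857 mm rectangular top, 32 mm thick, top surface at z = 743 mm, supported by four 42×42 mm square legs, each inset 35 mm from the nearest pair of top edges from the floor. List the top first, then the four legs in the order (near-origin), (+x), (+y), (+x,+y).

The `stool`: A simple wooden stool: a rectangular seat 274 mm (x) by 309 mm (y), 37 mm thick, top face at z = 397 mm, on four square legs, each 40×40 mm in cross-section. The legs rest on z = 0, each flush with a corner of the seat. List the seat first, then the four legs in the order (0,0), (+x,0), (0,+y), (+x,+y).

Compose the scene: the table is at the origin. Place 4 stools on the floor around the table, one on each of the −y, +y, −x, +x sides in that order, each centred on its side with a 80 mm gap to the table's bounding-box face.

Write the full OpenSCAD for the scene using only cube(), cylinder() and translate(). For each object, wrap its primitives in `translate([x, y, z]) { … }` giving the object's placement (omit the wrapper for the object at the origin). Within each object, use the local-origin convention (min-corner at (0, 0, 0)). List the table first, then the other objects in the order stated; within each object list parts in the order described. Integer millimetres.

translate([0, 0, 711]) cube([910, 857, 32]);
translate([35, 35, 0]) cube([42, 42, 711]);
translate([833, 35, 0]) cube([42, 42, 711]);
translate([35, 780, 0]) cube([42, 42, 711]);
translate([833, 780, 0]) cube([42, 42, 711]);
translate([318, -389, 0]) {
  translate([0, 0, 360]) cube([274, 309, 37]);
  cube([40, 40, 360]);
  translate([234, 0, 0]) cube([40, 40, 360]);
  translate([0, 269, 0]) cube([40, 40, 360]);
  translate([234, 269, 0]) cube([40, 40, 360]);
}
translate([318, 937, 0]) {
  translate([0, 0, 360]) cube([274, 309, 37]);
  cube([40, 40, 360]);
  translate([234, 0, 0]) cube([40, 40, 360]);
  translate([0, 269, 0]) cube([40, 40, 360]);
  translate([234, 269, 0]) cube([40, 40, 360]);
}
translate([-354, 274, 0]) {
  translate([0, 0, 360]) cube([274, 309, 37]);
  cube([40, 40, 360]);
  translate([234, 0, 0]) cube([40, 40, 360]);
  translate([0, 269, 0]) cube([40, 40, 360]);
  translate([234, 269, 0]) cube([40, 40, 360]);
}
translate([990, 274, 0]) {
  translate([0, 0, 360]) cube([274, 309, 37]);
  cube([40, 40, 360]);
  translate([234, 0, 0]) cube([40, 40, 360]);
  translate([0, 269, 0]) cube([40, 40, 360]);
  translate([234, 269, 0]) cube([40, 40, 360]);
}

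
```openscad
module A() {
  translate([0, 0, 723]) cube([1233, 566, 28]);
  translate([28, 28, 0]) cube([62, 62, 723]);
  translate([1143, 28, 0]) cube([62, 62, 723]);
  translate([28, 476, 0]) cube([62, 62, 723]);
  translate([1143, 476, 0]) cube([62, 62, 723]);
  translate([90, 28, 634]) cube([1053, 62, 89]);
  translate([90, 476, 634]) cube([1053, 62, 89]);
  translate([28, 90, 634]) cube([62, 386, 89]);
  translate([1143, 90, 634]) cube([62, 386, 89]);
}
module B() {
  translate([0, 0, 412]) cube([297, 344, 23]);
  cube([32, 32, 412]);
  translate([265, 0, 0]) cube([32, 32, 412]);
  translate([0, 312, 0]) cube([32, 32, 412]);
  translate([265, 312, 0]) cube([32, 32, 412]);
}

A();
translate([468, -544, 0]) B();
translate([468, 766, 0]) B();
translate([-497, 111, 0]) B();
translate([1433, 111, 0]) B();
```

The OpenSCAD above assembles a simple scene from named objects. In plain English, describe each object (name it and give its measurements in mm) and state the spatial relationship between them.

A is a rectangular dining table. The top is 1233×566×28 mm with its upper surface at z = 751 mm. It stands on four 62×62 mm square legs, each inset 28 mm from the nearest pair of top edges, running from the floor to the underside of the top. Four apron rails, 62 mm thick and 89 mm tall, run between adjacent legs with their top edges flush with the underside of the top and their outer faces flush with the legs' outer faces.

B is a simple wooden stool: a rectangular seat 297 mm (x) by 344 mm (y), 23 mm thick, top face at z = 435 mm, on four square legs, each 32×32 mm in cross-section. The legs rest on z = 0, each flush with a corner of the seat.

Four stools sit around the table at the −y, +y, −x, +x sides.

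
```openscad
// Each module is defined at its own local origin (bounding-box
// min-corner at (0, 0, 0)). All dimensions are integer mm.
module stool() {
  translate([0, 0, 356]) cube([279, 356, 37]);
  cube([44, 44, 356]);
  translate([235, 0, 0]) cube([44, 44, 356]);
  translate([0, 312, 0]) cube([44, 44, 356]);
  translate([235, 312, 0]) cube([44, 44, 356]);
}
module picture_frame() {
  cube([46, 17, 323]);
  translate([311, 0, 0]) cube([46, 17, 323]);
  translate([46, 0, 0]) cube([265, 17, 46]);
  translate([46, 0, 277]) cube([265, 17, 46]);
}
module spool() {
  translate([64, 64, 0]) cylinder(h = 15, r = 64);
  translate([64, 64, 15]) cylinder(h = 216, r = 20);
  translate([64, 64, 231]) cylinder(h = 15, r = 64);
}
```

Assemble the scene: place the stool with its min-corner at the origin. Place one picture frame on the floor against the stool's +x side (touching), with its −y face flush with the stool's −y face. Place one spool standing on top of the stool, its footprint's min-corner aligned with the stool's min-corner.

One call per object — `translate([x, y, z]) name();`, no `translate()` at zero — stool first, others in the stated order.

stool();
translate([279, 0, 0]) picture_frame();
translate([0, 0, 393]) spool();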